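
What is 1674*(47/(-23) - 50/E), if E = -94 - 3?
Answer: -5706666/2231 ≈ -2557.9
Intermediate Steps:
E = -97
1674*(47/(-23) - 50/E) = 1674*(47/(-23) - 50/(-97)) = 1674*(47*(-1/23) - 50*(-1/97)) = 1674*(-47/23 + 50/97) = 1674*(-3409/2231) = -5706666/2231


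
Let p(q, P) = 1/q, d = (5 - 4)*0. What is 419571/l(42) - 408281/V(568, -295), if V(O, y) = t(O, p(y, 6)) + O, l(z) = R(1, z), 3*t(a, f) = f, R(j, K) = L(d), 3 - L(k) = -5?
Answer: 208018901229/4021432 ≈ 51728.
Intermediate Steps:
d = 0 (d = 1*0 = 0)
L(k) = 8 (L(k) = 3 - 1*(-5) = 3 + 5 = 8)
R(j, K) = 8
t(a, f) = f/3
l(z) = 8
V(O, y) = O + 1/(3*y) (V(O, y) = 1/(3*y) + O = O + 1/(3*y))
419571/l(42) - 408281/V(568, -295) = 419571/8 - 408281/(568 + (⅓)/(-295)) = 419571*(⅛) - 408281/(568 + (⅓)*(-1/295)) = 419571/8 - 408281/(568 - 1/885) = 419571/8 - 408281/502679/885 = 419571/8 - 408281*885/502679 = 419571/8 - 361328685/502679 = 208018901229/4021432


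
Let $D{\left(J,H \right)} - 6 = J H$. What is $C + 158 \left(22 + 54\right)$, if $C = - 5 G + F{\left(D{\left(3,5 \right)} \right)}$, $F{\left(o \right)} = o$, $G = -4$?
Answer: $12049$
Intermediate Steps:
$D{\left(J,H \right)} = 6 + H J$ ($D{\left(J,H \right)} = 6 + J H = 6 + H J$)
$C = 41$ ($C = \left(-5\right) \left(-4\right) + \left(6 + 5 \cdot 3\right) = 20 + \left(6 + 15\right) = 20 + 21 = 41$)
$C + 158 \left(22 + 54\right) = 41 + 158 \left(22 + 54\right) = 41 + 158 \cdot 76 = 41 + 12008 = 12049$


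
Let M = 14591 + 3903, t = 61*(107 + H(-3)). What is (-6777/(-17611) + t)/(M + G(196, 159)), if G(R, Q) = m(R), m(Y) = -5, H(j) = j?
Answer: 111730961/325609779 ≈ 0.34314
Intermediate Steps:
t = 6344 (t = 61*(107 - 3) = 61*104 = 6344)
G(R, Q) = -5
M = 18494
(-6777/(-17611) + t)/(M + G(196, 159)) = (-6777/(-17611) + 6344)/(18494 - 5) = (-6777*(-1/17611) + 6344)/18489 = (6777/17611 + 6344)*(1/18489) = (111730961/17611)*(1/18489) = 111730961/325609779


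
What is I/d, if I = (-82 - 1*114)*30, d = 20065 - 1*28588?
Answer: 1960/2841 ≈ 0.68990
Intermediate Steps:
d = -8523 (d = 20065 - 28588 = -8523)
I = -5880 (I = (-82 - 114)*30 = -196*30 = -5880)
I/d = -5880/(-8523) = -5880*(-1/8523) = 1960/2841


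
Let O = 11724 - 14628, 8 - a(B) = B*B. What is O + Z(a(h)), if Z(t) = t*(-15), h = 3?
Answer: -2889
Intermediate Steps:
a(B) = 8 - B**2 (a(B) = 8 - B*B = 8 - B**2)
O = -2904
Z(t) = -15*t
O + Z(a(h)) = -2904 - 15*(8 - 1*3**2) = -2904 - 15*(8 - 1*9) = -2904 - 15*(8 - 9) = -2904 - 15*(-1) = -2904 + 15 = -2889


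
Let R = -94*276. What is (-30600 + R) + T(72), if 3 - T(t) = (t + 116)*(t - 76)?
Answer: -55789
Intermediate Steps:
T(t) = 3 - (-76 + t)*(116 + t) (T(t) = 3 - (t + 116)*(t - 76) = 3 - (116 + t)*(-76 + t) = 3 - (-76 + t)*(116 + t))
R = -25944
(-30600 + R) + T(72) = (-30600 - 25944) + (8819 - 1*72² - 40*72) = -56544 + (8819 - 1*5184 - 2880) = -56544 + (8819 - 5184 - 2880) = -56544 + 755 = -55789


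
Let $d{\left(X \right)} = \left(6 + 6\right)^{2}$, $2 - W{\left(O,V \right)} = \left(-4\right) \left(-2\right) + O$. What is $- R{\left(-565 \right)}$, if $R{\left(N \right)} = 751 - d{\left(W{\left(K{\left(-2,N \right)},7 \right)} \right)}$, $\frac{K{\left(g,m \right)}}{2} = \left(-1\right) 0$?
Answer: $-607$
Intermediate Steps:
$K{\left(g,m \right)} = 0$ ($K{\left(g,m \right)} = 2 \left(\left(-1\right) 0\right) = 2 \cdot 0 = 0$)
$W{\left(O,V \right)} = -6 - O$ ($W{\left(O,V \right)} = 2 - \left(\left(-4\right) \left(-2\right) + O\right) = 2 - \left(8 + O\right) = -6 - O$)
$d{\left(X \right)} = 144$ ($d{\left(X \right)} = 12^{2} = 144$)
$R{\left(N \right)} = 607$ ($R{\left(N \right)} = 751 - 144 = 607$)
$- R{\left(-565 \right)} = \left(-1\right) 607 = -607$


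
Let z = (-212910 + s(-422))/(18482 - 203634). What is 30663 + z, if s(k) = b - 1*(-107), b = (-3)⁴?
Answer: 2838764249/92576 ≈ 30664.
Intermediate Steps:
b = 81
s(k) = 188 (s(k) = 81 - 1*(-107) = 81 + 107 = 188)
z = 106361/92576 (z = (-212910 + 188)/(18482 - 203634) = -212722/(-185152) = -212722*(-1/185152) = 106361/92576 ≈ 1.1489)
30663 + z = 30663 + 106361/92576 = 2838764249/92576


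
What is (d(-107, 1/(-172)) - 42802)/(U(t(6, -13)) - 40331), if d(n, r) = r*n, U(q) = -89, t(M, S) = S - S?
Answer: 7361837/6952240 ≈ 1.0589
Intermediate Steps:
t(M, S) = 0
d(n, r) = n*r
(d(-107, 1/(-172)) - 42802)/(U(t(6, -13)) - 40331) = (-107/(-172) - 42802)/(-89 - 40331) = (-107*(-1/172) - 42802)/(-40420) = (107/172 - 42802)*(-1/40420) = -7361837/172*(-1/40420) = 7361837/6952240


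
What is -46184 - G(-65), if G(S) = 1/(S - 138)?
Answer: -9375351/203 ≈ -46184.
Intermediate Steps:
G(S) = 1/(-138 + S)
-46184 - G(-65) = -46184 - 1/(-138 - 65) = -46184 - 1/(-203) = -46184 - 1*(-1/203) = -46184 + 1/203 = -9375351/203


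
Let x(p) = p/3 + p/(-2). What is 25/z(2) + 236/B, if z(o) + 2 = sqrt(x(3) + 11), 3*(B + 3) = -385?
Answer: 15098/2561 + 25*sqrt(42)/13 ≈ 18.358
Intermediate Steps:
B = -394/3 (B = -3 + (1/3)*(-385) = -3 - 385/3 = -394/3 ≈ -131.33)
x(p) = -p/6 (x(p) = p*(1/3) + p*(-1/2) = p/3 - p/2 = -p/6)
z(o) = -2 + sqrt(42)/2 (z(o) = -2 + sqrt(-1/6*3 + 11) = -2 + sqrt(-1/2 + 11) = -2 + sqrt(21/2) = -2 + sqrt(42)/2)
25/z(2) + 236/B = 25/(-2 + sqrt(42)/2) + 236/(-394/3) = 25/(-2 + sqrt(42)/2) + 236*(-3/394) = 25/(-2 + sqrt(42)/2) - 354/197 = -354/197 + 25/(-2 + sqrt(42)/2)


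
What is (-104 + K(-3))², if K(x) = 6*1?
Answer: 9604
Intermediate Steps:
K(x) = 6
(-104 + K(-3))² = (-104 + 6)² = (-98)² = 9604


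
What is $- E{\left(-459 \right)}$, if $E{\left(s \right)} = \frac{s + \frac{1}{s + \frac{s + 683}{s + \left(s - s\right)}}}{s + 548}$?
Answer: $\frac{96805854}{18770545} \approx 5.1573$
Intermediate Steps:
$E{\left(s \right)} = \frac{s + \frac{1}{s + \frac{683 + s}{s}}}{548 + s}$ ($E{\left(s \right)} = \frac{s + \frac{1}{s + \frac{683 + s}{s + 0}}}{548 + s} = \frac{s + \frac{1}{s + \frac{683 + s}{s}}}{548 + s}$)
$- E{\left(-459 \right)} = - \frac{\left(-459\right) \left(684 - 459 + \left(-459\right)^{2}\right)}{374284 + \left(-459\right)^{3} + 549 \left(-459\right)^{2} + 1231 \left(-459\right)} = - \frac{\left(-459\right) \left(684 - 459 + 210681\right)}{374284 - 96702579 + 549 \cdot 210681 - 565029} = - \frac{\left(-459\right) 210906}{374284 - 96702579 + 115663869 - 565029} = - \frac{\left(-459\right) 210906}{18770545} = \left(-1\right) \left(- \frac{96805854}{18770545}\right) = \frac{96805854}{18770545}$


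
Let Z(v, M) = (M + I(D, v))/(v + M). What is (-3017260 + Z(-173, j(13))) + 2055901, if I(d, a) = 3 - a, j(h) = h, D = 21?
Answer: -153817629/160 ≈ -9.6136e+5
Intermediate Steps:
Z(v, M) = (3 + M - v)/(M + v) (Z(v, M) = (M + (3 - v))/(v + M) = (3 + M - v)/(M + v))
(-3017260 + Z(-173, j(13))) + 2055901 = (-3017260 + (3 + 13 - 1*(-173))/(13 - 173)) + 2055901 = (-3017260 + (3 + 13 + 173)/(-160)) + 2055901 = (-3017260 - 1/160*189) + 2055901 = (-3017260 - 189/160) + 2055901 = -482761789/160 + 2055901 = -153817629/160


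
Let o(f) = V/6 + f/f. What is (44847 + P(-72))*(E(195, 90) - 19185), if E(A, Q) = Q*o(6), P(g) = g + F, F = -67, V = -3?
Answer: -855711120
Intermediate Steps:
o(f) = ½ (o(f) = -3/6 + f/f = -3*⅙ + 1 = -½ + 1 = ½)
P(g) = -67 + g (P(g) = g - 67 = -67 + g)
E(A, Q) = Q/2 (E(A, Q) = Q*(½) = Q/2)
(44847 + P(-72))*(E(195, 90) - 19185) = (44847 + (-67 - 72))*((½)*90 - 19185) = (44847 - 139)*(45 - 19185) = 44708*(-19140) = -855711120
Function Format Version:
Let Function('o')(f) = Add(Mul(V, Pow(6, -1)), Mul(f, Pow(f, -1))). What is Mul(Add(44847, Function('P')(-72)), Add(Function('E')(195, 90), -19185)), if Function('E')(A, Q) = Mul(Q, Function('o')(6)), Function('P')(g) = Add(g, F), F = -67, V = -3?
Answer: -855711120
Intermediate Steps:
Function('o')(f) = Rational(1, 2) (Function('o')(f) = Add(Mul(-3, Pow(6, -1)), Mul(f, Pow(f, -1))) = Add(Mul(-3, Rational(1, 6)), 1) = Add(Rational(-1, 2), 1) = Rational(1, 2))
Function('P')(g) = Add(-67, g) (Function('P')(g) = Add(g, -67) = Add(-67, g))
Function('E')(A, Q) = Mul(Rational(1, 2), Q) (Function('E')(A, Q) = Mul(Q, Rational(1, 2)) = Mul(Rational(1, 2), Q))
Mul(Add(44847, Function('P')(-72)), Add(Function('E')(195, 90), -19185)) = Mul(Add(44847, Add(-67, -72)), Add(Mul(Rational(1, 2), 90), -19185)) = Mul(Add(44847, -139), Add(45, -19185)) = Mul(44708, -19140) = -855711120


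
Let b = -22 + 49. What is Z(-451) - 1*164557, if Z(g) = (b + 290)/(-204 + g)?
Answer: -107785152/655 ≈ -1.6456e+5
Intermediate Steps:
b = 27
Z(g) = 317/(-204 + g) (Z(g) = (27 + 290)/(-204 + g) = 317/(-204 + g))
Z(-451) - 1*164557 = 317/(-204 - 451) - 1*164557 = 317/(-655) - 164557 = 317*(-1/655) - 164557 = -317/655 - 164557 = -107785152/655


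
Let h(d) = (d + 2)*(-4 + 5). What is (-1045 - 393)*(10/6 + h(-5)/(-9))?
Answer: -2876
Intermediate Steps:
h(d) = 2 + d (h(d) = (2 + d)*1 = 2 + d)
(-1045 - 393)*(10/6 + h(-5)/(-9)) = (-1045 - 393)*(10/6 + (2 - 5)/(-9)) = -1438*(10*(⅙) - 3*(-⅑)) = -1438*(5/3 + ⅓) = -1438*2 = -2876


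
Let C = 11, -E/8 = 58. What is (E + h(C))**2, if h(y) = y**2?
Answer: 117649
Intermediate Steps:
E = -464 (E = -8*58 = -464)
(E + h(C))**2 = (-464 + 11**2)**2 = (-464 + 121)**2 = (-343)**2 = 117649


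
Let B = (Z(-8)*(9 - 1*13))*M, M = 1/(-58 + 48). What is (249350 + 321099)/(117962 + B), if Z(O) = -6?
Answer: 259295/53618 ≈ 4.8360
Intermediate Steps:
M = -⅒ (M = 1/(-10) = -⅒ ≈ -0.10000)
B = -12/5 (B = -6*(9 - 1*13)*(-⅒) = -6*(9 - 13)*(-⅒) = -6*(-4)*(-⅒) = 24*(-⅒) = -12/5 ≈ -2.4000)
(249350 + 321099)/(117962 + B) = (249350 + 321099)/(117962 - 12/5) = 570449/(589798/5) = 570449*(5/589798) = 259295/53618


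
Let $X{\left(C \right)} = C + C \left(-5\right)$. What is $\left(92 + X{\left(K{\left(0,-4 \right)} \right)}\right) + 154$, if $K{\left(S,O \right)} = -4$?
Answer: $262$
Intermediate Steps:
$X{\left(C \right)} = - 4 C$ ($X{\left(C \right)} = C - 5 C = - 4 C$)
$\left(92 + X{\left(K{\left(0,-4 \right)} \right)}\right) + 154 = \left(92 - -16\right) + 154 = \left(92 + 16\right) + 154 = 108 + 154 = 262$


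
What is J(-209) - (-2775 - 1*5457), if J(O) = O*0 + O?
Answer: 8023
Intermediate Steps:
J(O) = O (J(O) = 0 + O = O)
J(-209) - (-2775 - 1*5457) = -209 - (-2775 - 1*5457) = -209 - (-2775 - 5457) = -209 - 1*(-8232) = -209 + 8232 = 8023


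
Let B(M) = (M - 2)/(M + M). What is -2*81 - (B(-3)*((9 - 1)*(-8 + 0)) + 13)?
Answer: -365/3 ≈ -121.67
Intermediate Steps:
B(M) = (-2 + M)/(2*M) (B(M) = (-2 + M)/((2*M)) = (-2 + M)*(1/(2*M)) = (-2 + M)/(2*M))
-2*81 - (B(-3)*((9 - 1)*(-8 + 0)) + 13) = -2*81 - (((½)*(-2 - 3)/(-3))*((9 - 1)*(-8 + 0)) + 13) = -162 - (((½)*(-⅓)*(-5))*(8*(-8)) + 13) = -162 - ((⅚)*(-64) + 13) = -162 - (-160/3 + 13) = -162 - 1*(-121/3) = -162 + 121/3 = -365/3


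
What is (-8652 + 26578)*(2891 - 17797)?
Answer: -267204956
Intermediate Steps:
(-8652 + 26578)*(2891 - 17797) = 17926*(-14906) = -267204956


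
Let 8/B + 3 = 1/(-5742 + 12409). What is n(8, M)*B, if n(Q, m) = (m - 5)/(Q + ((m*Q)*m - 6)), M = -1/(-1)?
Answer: 6667/6250 ≈ 1.0667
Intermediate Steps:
M = 1 (M = -1*(-1) = 1)
n(Q, m) = (-5 + m)/(-6 + Q + Q*m²) (n(Q, m) = (-5 + m)/(Q + ((Q*m)*m - 6)) = (-5 + m)/(Q + (Q*m² - 6)) = (-5 + m)/(Q + (-6 + Q*m²)) = (-5 + m)/(-6 + Q + Q*m²))
B = -6667/2500 (B = 8/(-3 + 1/(-5742 + 12409)) = 8/(-3 + 1/6667) = 8/(-20000/6667) = 8*(-6667/20000) = -6667/2500 ≈ -2.6668)
n(8, M)*B = ((-5 + 1)/(-6 + 8 + 8*1²))*(-6667/2500) = (-4/(-6 + 8 + 8*1))*(-6667/2500) = (-4/(-6 + 8 + 8))*(-6667/2500) = (-4/10)*(-6667/2500) = ((⅒)*(-4))*(-6667/2500) = -⅖*(-6667/2500) = 6667/6250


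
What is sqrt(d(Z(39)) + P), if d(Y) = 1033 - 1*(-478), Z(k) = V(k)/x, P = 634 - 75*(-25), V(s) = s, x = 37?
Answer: 2*sqrt(1005) ≈ 63.403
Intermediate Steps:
P = 2509 (P = 634 + 1875 = 2509)
Z(k) = k/37
d(Y) = 1511 (d(Y) = 1033 + 478 = 1511)
sqrt(d(Z(39)) + P) = sqrt(1511 + 2509) = sqrt(4020) = 2*sqrt(1005)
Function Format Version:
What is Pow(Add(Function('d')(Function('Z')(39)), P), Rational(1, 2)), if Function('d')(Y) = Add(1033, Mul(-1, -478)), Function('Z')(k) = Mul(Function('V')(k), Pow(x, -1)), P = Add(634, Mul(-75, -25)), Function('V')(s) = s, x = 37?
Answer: Mul(2, Pow(1005, Rational(1, 2))) ≈ 63.403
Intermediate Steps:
P = 2509 (P = Add(634, 1875) = 2509)
Function('Z')(k) = Mul(Rational(1, 37), k) (Function('Z')(k) = Mul(k, Pow(37, -1)) = Mul(k, Rational(1, 37)) = Mul(Rational(1, 37), k))
Function('d')(Y) = 1511 (Function('d')(Y) = Add(1033, 478) = 1511)
Pow(Add(Function('d')(Function('Z')(39)), P), Rational(1, 2)) = Pow(Add(1511, 2509), Rational(1, 2)) = Pow(4020, Rational(1, 2)) = Mul(2, Pow(1005, Rational(1, 2)))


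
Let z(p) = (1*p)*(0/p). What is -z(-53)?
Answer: 0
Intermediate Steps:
z(p) = 0 (z(p) = p*0 = 0)
-z(-53) = -1*0 = 0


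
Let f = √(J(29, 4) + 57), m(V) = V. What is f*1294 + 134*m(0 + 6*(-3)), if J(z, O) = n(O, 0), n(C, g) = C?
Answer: -2412 + 1294*√61 ≈ 7694.5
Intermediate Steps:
J(z, O) = O
f = √61 (f = √(4 + 57) = √61 ≈ 7.8102)
f*1294 + 134*m(0 + 6*(-3)) = √61*1294 + 134*(0 + 6*(-3)) = 1294*√61 + 134*(0 - 18) = 1294*√61 + 134*(-18) = 1294*√61 - 2412 = -2412 + 1294*√61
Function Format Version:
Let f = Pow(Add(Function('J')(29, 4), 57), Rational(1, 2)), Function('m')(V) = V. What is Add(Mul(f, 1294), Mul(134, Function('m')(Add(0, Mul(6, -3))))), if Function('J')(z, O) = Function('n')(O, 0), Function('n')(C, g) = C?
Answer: Add(-2412, Mul(1294, Pow(61, Rational(1, 2)))) ≈ 7694.5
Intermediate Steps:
Function('J')(z, O) = O
f = Pow(61, Rational(1, 2)) (f = Pow(Add(4, 57), Rational(1, 2)) = Pow(61, Rational(1, 2)) ≈ 7.8102)
Add(Mul(f, 1294), Mul(134, Function('m')(Add(0, Mul(6, -3))))) = Add(Mul(Pow(61, Rational(1, 2)), 1294), Mul(134, Add(0, Mul(6, -3)))) = Add(Mul(1294, Pow(61, Rational(1, 2))), Mul(134, Add(0, -18))) = Add(Mul(1294, Pow(61, Rational(1, 2))), Mul(134, -18)) = Add(Mul(1294, Pow(61, Rational(1, 2))), -2412) = Add(-2412, Mul(1294, Pow(61, Rational(1, 2))))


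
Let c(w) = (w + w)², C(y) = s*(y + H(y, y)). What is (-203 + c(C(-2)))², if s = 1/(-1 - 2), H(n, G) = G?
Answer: 3108169/81 ≈ 38372.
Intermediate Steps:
s = -⅓ (s = 1/(-3) = -⅓ ≈ -0.33333)
C(y) = -2*y/3 (C(y) = -(y + y)/3 = -2*y/3)
c(w) = 4*w² (c(w) = (2*w)² = 4*w²)
(-203 + c(C(-2)))² = (-203 + 4*(-⅔*(-2))²)² = (-203 + 4*(4/3)²)² = (-203 + 4*(16/9))² = (-203 + 64/9)² = (-1763/9)² = 3108169/81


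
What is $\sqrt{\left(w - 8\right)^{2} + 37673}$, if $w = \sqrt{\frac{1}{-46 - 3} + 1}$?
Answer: $\frac{\sqrt{1849161 - 448 \sqrt{3}}}{7} \approx 194.22$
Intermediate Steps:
$w = \frac{4 \sqrt{3}}{7}$ ($w = \sqrt{\frac{1}{-46 + \left(-4 + 1\right)} + 1} = \sqrt{\frac{1}{-46 - 3} + 1} = \sqrt{\frac{1}{-49} + 1} = \sqrt{- \frac{1}{49} + 1} = \sqrt{\frac{48}{49}} = \frac{4 \sqrt{3}}{7} \approx 0.98974$)
$\sqrt{\left(w - 8\right)^{2} + 37673} = \sqrt{\left(\frac{4 \sqrt{3}}{7} - 8\right)^{2} + 37673} = \sqrt{\left(-8 + \frac{4 \sqrt{3}}{7}\right)^{2} + 37673} = \sqrt{37673 + \left(-8 + \frac{4 \sqrt{3}}{7}\right)^{2}}$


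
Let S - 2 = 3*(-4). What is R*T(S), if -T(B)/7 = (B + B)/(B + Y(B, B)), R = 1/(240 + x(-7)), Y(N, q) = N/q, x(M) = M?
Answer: -140/2097 ≈ -0.066762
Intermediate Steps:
S = -10 (S = 2 + 3*(-4) = 2 - 12 = -10)
R = 1/233 (R = 1/(240 - 7) = 1/233 ≈ 0.0042918)
T(B) = -14*B/(1 + B) (T(B) = -7*(B + B)/(B + B/B) = -7*2*B/(B + 1) = -7*2*B/(1 + B) = -14*B/(1 + B))
R*T(S) = (-14*(-10)/(1 - 10))/233 = (-14*(-10)/(-9))/233 = (-14*(-10)*(-⅑))/233 = (1/233)*(-140/9) = -140/2097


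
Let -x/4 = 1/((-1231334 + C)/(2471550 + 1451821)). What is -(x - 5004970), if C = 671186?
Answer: 700877060519/140037 ≈ 5.0049e+6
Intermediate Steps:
x = 3923371/140037 (x = -4*(2471550 + 1451821)/(-1231334 + 671186) = -4/((-560148/3923371)) = -4/((-560148*1/3923371)) = -4/(-560148/3923371) = -4*(-3923371/560148) = 3923371/140037 ≈ 28.017)
-(x - 5004970) = -(3923371/140037 - 5004970) = -1*(-700877060519/140037) = 700877060519/140037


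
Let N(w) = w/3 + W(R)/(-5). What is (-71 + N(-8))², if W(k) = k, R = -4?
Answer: 1194649/225 ≈ 5309.5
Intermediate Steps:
N(w) = ⅘ + w/3 (N(w) = w/3 - 4/(-5) = w*(⅓) - 4*(-⅕) = w/3 + ⅘ = ⅘ + w/3)
(-71 + N(-8))² = (-71 + (⅘ + (⅓)*(-8)))² = (-71 + (⅘ - 8/3))² = (-71 - 28/15)² = (-1093/15)² = 1194649/225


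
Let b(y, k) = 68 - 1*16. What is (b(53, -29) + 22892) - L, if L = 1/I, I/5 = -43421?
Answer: 4981257121/217105 ≈ 22944.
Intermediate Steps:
I = -217105 (I = 5*(-43421) = -217105)
b(y, k) = 52 (b(y, k) = 68 - 16 = 52)
L = -1/217105 (L = 1/(-217105) = -1/217105 ≈ -4.6061e-6)
(b(53, -29) + 22892) - L = (52 + 22892) - 1*(-1/217105) = 22944 + 1/217105 = 4981257121/217105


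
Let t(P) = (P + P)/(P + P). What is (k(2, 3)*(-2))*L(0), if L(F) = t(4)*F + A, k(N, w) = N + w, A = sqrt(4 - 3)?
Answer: -10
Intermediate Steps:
t(P) = 1 (t(P) = (2*P)/((2*P)) = (2*P)*(1/(2*P)) = 1)
A = 1 (A = sqrt(1) = 1)
L(F) = 1 + F (L(F) = 1*F + 1 = F + 1 = 1 + F)
(k(2, 3)*(-2))*L(0) = ((2 + 3)*(-2))*(1 + 0) = (5*(-2))*1 = -10*1 = -10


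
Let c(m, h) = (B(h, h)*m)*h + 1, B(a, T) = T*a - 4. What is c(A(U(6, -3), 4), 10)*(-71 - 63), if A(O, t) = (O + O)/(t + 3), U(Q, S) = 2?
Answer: -515498/7 ≈ -73643.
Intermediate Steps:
A(O, t) = 2*O/(3 + t) (A(O, t) = (2*O)/(3 + t) = 2*O/(3 + t))
B(a, T) = -4 + T*a
c(m, h) = 1 + h*m*(-4 + h**2) (c(m, h) = ((-4 + h*h)*m)*h + 1 = ((-4 + h**2)*m)*h + 1 = (m*(-4 + h**2))*h + 1 = h*m*(-4 + h**2) + 1 = 1 + h*m*(-4 + h**2))
c(A(U(6, -3), 4), 10)*(-71 - 63) = (1 + 10*(2*2/(3 + 4))*(-4 + 10**2))*(-71 - 63) = (1 + 10*(2*2/7)*(-4 + 100))*(-134) = (1 + 10*(2*2*(1/7))*96)*(-134) = (1 + 10*(4/7)*96)*(-134) = (1 + 3840/7)*(-134) = (3847/7)*(-134) = -515498/7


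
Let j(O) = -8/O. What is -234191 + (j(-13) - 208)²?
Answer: -32309863/169 ≈ -1.9118e+5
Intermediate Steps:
-234191 + (j(-13) - 208)² = -234191 + (-8/(-13) - 208)² = -234191 + (-8*(-1/13) - 208)² = -234191 + (8/13 - 208)² = -234191 + (-2696/13)² = -234191 + 7268416/169 = -32309863/169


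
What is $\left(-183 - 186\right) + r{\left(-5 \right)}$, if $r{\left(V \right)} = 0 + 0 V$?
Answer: $-369$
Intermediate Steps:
$r{\left(V \right)} = 0$ ($r{\left(V \right)} = 0 + 0 = 0$)
$\left(-183 - 186\right) + r{\left(-5 \right)} = \left(-183 - 186\right) + 0 = -369 + 0 = -369$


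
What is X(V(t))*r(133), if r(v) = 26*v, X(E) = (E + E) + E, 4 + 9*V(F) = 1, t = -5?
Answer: -3458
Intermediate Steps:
V(F) = -⅓ (V(F) = -4/9 + (⅑)*1 = -4/9 + ⅑ = -⅓)
X(E) = 3*E (X(E) = 2*E + E = 3*E)
X(V(t))*r(133) = (3*(-⅓))*(26*133) = -1*3458 = -3458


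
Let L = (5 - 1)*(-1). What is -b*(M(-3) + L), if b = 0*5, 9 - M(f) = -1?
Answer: 0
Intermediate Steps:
M(f) = 10 (M(f) = 9 - 1*(-1) = 9 + 1 = 10)
L = -4 (L = 4*(-1) = -4)
b = 0
-b*(M(-3) + L) = -0*(10 - 4) = -0*6 = -1*0 = 0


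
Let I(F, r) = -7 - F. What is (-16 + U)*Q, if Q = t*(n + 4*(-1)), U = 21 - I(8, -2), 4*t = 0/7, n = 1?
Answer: 0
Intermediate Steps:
t = 0 (t = (0/7)/4 = (0*(⅐))/4 = (¼)*0 = 0)
U = 36 (U = 21 - (-7 - 1*8) = 21 - (-7 - 8) = 21 - 1*(-15) = 21 + 15 = 36)
Q = 0 (Q = 0*(1 + 4*(-1)) = 0*(1 - 4) = 0*(-3) = 0)
(-16 + U)*Q = (-16 + 36)*0 = 20*0 = 0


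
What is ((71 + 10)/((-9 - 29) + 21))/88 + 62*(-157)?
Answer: -14562145/1496 ≈ -9734.0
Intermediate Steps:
((71 + 10)/((-9 - 29) + 21))/88 + 62*(-157) = (81/(-38 + 21))*(1/88) - 9734 = (81/(-17))*(1/88) - 9734 = (81*(-1/17))*(1/88) - 9734 = -81/17*1/88 - 9734 = -81/1496 - 9734 = -14562145/1496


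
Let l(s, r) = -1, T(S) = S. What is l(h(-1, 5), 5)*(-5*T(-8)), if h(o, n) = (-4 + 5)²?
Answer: -40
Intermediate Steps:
h(o, n) = 1 (h(o, n) = 1² = 1)
l(h(-1, 5), 5)*(-5*T(-8)) = -(-5)*(-8) = -1*40 = -40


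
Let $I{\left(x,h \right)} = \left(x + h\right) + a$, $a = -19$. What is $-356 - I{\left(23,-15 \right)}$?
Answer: $-345$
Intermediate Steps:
$I{\left(x,h \right)} = -19 + h + x$ ($I{\left(x,h \right)} = \left(x + h\right) - 19 = \left(h + x\right) - 19 = -19 + h + x$)
$-356 - I{\left(23,-15 \right)} = -356 - \left(-19 - 15 + 23\right) = -356 - -11 = -356 + 11 = -345$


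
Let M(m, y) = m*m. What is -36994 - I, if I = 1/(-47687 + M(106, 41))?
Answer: -1348468293/36451 ≈ -36994.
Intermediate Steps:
M(m, y) = m**2
I = -1/36451 (I = 1/(-47687 + 106**2) = 1/(-47687 + 11236) = 1/(-36451) = -1/36451 ≈ -2.7434e-5)
-36994 - I = -36994 - 1*(-1/36451) = -36994 + 1/36451 = -1348468293/36451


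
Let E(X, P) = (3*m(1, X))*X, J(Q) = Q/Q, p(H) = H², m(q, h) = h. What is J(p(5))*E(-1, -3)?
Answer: 3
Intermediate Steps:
J(Q) = 1
E(X, P) = 3*X² (E(X, P) = (3*X)*X = 3*X²)
J(p(5))*E(-1, -3) = 1*(3*(-1)²) = 1*(3*1) = 1*3 = 3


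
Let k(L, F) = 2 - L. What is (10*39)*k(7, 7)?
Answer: -1950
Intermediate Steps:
(10*39)*k(7, 7) = (10*39)*(2 - 1*7) = 390*(2 - 7) = 390*(-5) = -1950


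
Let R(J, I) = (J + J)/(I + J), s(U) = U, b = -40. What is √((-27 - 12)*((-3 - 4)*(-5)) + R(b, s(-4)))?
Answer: I*√164945/11 ≈ 36.921*I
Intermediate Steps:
R(J, I) = 2*J/(I + J) (R(J, I) = (2*J)/(I + J) = 2*J/(I + J))
√((-27 - 12)*((-3 - 4)*(-5)) + R(b, s(-4))) = √((-27 - 12)*((-3 - 4)*(-5)) + 2*(-40)/(-4 - 40)) = √(-(-273)*(-5) + 2*(-40)/(-44)) = √(-39*35 + 2*(-40)*(-1/44)) = √(-1365 + 20/11) = √(-14995/11) = I*√164945/11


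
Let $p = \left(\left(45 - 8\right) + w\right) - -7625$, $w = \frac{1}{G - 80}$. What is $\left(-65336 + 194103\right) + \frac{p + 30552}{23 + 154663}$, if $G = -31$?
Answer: $\frac{2210952431735}{17170146} \approx 1.2877 \cdot 10^{5}$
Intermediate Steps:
$w = - \frac{1}{111}$ ($w = \frac{1}{-31 - 80} = \frac{1}{-111} = - \frac{1}{111} \approx -0.009009$)
$p = \frac{850481}{111}$ ($p = \left(\left(45 - 8\right) - \frac{1}{111}\right) - -7625 = \left(37 - \frac{1}{111}\right) + 7625 = \frac{4106}{111} + 7625 = \frac{850481}{111} \approx 7662.0$)
$\left(-65336 + 194103\right) + \frac{p + 30552}{23 + 154663} = \left(-65336 + 194103\right) + \frac{\frac{850481}{111} + 30552}{23 + 154663} = 128767 + \frac{4241753}{111 \cdot 154686} = 128767 + \frac{4241753}{111} \cdot \frac{1}{154686} = 128767 + \frac{4241753}{17170146} = \frac{2210952431735}{17170146}$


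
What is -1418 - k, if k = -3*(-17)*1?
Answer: -1469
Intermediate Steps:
k = 51 (k = 51*1 = 51)
-1418 - k = -1418 - 1*51 = -1418 - 51 = -1469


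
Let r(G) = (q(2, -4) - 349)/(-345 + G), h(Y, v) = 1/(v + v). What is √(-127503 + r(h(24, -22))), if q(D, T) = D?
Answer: 5*I*√1175378465291/15181 ≈ 357.07*I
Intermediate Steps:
h(Y, v) = 1/(2*v)
r(G) = -347/(-345 + G) (r(G) = (2 - 349)/(-345 + G) = -347/(-345 + G))
√(-127503 + r(h(24, -22))) = √(-127503 - 347/(-345 + (½)/(-22))) = √(-127503 - 347/(-345 + (½)*(-1/22))) = √(-127503 - 347/(-345 - 1/44)) = √(-127503 - 347/(-15181/44)) = √(-127503 - 347*(-44/15181)) = √(-127503 + 15268/15181) = √(-1935607775/15181) = 5*I*√1175378465291/15181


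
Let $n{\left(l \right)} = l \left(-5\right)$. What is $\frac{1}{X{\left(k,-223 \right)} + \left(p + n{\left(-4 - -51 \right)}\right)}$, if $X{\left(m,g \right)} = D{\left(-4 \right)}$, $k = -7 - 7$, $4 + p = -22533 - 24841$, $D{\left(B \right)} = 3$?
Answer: $- \frac{1}{47610} \approx -2.1004 \cdot 10^{-5}$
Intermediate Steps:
$p = -47378$ ($p = -4 - 47374 = -47378$)
$k = -14$
$X{\left(m,g \right)} = 3$
$n{\left(l \right)} = - 5 l$
$\frac{1}{X{\left(k,-223 \right)} + \left(p + n{\left(-4 - -51 \right)}\right)} = \frac{1}{3 - \left(47378 + 5 \left(-4 - -51\right)\right)} = \frac{1}{3 - \left(47378 + 5 \left(-4 + 51\right)\right)} = \frac{1}{3 - 47613} = \frac{1}{-47610} = - \frac{1}{47610}$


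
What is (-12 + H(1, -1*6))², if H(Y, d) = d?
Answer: 324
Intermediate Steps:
(-12 + H(1, -1*6))² = (-12 - 1*6)² = (-12 - 6)² = (-18)² = 324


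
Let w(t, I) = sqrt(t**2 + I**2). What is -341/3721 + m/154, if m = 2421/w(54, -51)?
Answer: -341/3721 + 807*sqrt(613)/94402 ≈ 0.12001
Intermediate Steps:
w(t, I) = sqrt(I**2 + t**2)
m = 807*sqrt(613)/613 (m = 2421/(sqrt((-51)**2 + 54**2)) = 2421/(sqrt(2601 + 2916)) = 2421/(sqrt(5517)) = 2421/((3*sqrt(613))) = 2421*(sqrt(613)/1839) = 807*sqrt(613)/613 ≈ 32.594)
-341/3721 + m/154 = -341/3721 + (807*sqrt(613)/613)/154 = -341*1/3721 + (807*sqrt(613)/613)*(1/154) = -341/3721 + 807*sqrt(613)/94402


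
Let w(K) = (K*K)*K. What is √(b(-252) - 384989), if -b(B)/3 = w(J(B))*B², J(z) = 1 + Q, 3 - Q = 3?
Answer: I*√575501 ≈ 758.62*I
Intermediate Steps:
Q = 0 (Q = 3 - 1*3 = 3 - 3 = 0)
J(z) = 1 (J(z) = 1 + 0 = 1)
w(K) = K³ (w(K) = K²*K = K³)
b(B) = -3*B² (b(B) = -3*1³*B² = -3*B²)
√(b(-252) - 384989) = √(-3*(-252)² - 384989) = √(-3*63504 - 384989) = √(-190512 - 384989) = √(-575501) = I*√575501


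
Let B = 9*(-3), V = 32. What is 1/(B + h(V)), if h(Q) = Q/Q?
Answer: -1/26 ≈ -0.038462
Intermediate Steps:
B = -27
h(Q) = 1
1/(B + h(V)) = 1/(-27 + 1) = 1/(-26) = -1/26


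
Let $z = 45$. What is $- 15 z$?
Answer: $-675$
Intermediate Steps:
$- 15 z = \left(-15\right) 45 = -675$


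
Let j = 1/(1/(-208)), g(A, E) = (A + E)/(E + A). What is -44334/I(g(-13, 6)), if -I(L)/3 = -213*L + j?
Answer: -14778/421 ≈ -35.102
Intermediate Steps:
g(A, E) = 1 (g(A, E) = (A + E)/(A + E) = 1)
j = -208 (j = 1/(-1/208) = -208)
I(L) = 624 + 639*L (I(L) = -3*(-213*L - 208) = -3*(-208 - 213*L) = 624 + 639*L)
-44334/I(g(-13, 6)) = -44334/(624 + 639*1) = -44334/(624 + 639) = -44334/1263 = -44334*1/1263 = -14778/421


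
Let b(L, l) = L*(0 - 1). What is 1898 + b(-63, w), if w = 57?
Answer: 1961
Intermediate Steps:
b(L, l) = -L (b(L, l) = L*(-1) = -L)
1898 + b(-63, w) = 1898 - 1*(-63) = 1898 + 63 = 1961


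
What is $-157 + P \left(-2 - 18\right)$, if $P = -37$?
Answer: $583$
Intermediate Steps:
$-157 + P \left(-2 - 18\right) = -157 - 37 \left(-2 - 18\right) = -157 - -740 = -157 + 740 = 583$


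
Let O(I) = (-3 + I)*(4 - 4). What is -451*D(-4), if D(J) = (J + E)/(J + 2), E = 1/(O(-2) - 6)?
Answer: -11275/12 ≈ -939.58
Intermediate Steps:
O(I) = 0 (O(I) = (-3 + I)*0 = 0)
E = -⅙ (E = 1/(0 - 6) = 1/(-6) = -⅙ ≈ -0.16667)
D(J) = (-⅙ + J)/(2 + J) (D(J) = (J - ⅙)/(J + 2) = (-⅙ + J)/(2 + J))
-451*D(-4) = -451*(-⅙ - 4)/(2 - 4) = -451*(-25)/((-2)*6) = -(-451)*(-25)/(2*6) = -451*25/12 = -11275/12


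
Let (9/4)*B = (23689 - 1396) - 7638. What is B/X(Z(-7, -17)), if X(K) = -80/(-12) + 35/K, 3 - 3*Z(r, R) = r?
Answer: 39080/103 ≈ 379.42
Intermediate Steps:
Z(r, R) = 1 - r/3
X(K) = 20/3 + 35/K (X(K) = -80*(-1/12) + 35/K = 20/3 + 35/K)
B = 19540/3 (B = 4*((23689 - 1396) - 7638)/9 = 4*(22293 - 7638)/9 = (4/9)*14655 = 19540/3 ≈ 6513.3)
B/X(Z(-7, -17)) = 19540/(3*(20/3 + 35/(1 - ⅓*(-7)))) = 19540/(3*(20/3 + 35/(1 + 7/3))) = 19540/(3*(20/3 + 35/(10/3))) = 19540/(3*(20/3 + 35*(3/10))) = 19540/(3*(20/3 + 21/2)) = 19540/(3*(103/6)) = (19540/3)*(6/103) = 39080/103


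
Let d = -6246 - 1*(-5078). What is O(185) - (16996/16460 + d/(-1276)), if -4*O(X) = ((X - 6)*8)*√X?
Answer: -2557011/1312685 - 358*√185 ≈ -4871.3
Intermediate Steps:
d = -1168 (d = -6246 + 5078 = -1168)
O(X) = -√X*(-48 + 8*X)/4 (O(X) = -(X - 6)*8*√X/4 = -(-6 + X)*8*√X/4 = -(-48 + 8*X)*√X/4 = -√X*(-48 + 8*X)/4)
O(185) - (16996/16460 + d/(-1276)) = 2*√185*(6 - 1*185) - (16996/16460 - 1168/(-1276)) = 2*√185*(6 - 185) - (16996*(1/16460) - 1168*(-1/1276)) = 2*√185*(-179) - (4249/4115 + 292/319) = -358*√185 - 1*2557011/1312685 = -358*√185 - 2557011/1312685 = -2557011/1312685 - 358*√185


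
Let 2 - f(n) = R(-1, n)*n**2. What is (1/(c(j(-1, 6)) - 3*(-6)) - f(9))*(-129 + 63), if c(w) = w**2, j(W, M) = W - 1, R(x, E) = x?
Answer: 5475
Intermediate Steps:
f(n) = 2 + n**2 (f(n) = 2 - (-1)*n**2 = 2 + n**2)
j(W, M) = -1 + W
(1/(c(j(-1, 6)) - 3*(-6)) - f(9))*(-129 + 63) = (1/((-1 - 1)**2 - 3*(-6)) - (2 + 9**2))*(-129 + 63) = (1/((-2)**2 + 18) - (2 + 81))*(-66) = (1/(4 + 18) - 1*83)*(-66) = (1/22 - 83)*(-66) = -1825/22*(-66) = 5475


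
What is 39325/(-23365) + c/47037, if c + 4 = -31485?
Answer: -517094102/219803901 ≈ -2.3525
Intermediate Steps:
c = -31489 (c = -4 - 31485 = -31489)
39325/(-23365) + c/47037 = 39325/(-23365) - 31489/47037 = 39325*(-1/23365) - 31489*1/47037 = -7865/4673 - 31489/47037 = -517094102/219803901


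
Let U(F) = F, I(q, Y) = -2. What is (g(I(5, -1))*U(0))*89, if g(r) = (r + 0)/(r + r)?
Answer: 0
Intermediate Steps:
g(r) = ½ (g(r) = r/((2*r)) = r*(1/(2*r)) = ½)
(g(I(5, -1))*U(0))*89 = ((½)*0)*89 = 0*89 = 0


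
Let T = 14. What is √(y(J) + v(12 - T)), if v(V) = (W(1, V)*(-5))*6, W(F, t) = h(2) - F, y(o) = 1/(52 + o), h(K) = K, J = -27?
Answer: I*√749/5 ≈ 5.4736*I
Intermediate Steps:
W(F, t) = 2 - F
v(V) = -30 (v(V) = ((2 - 1*1)*(-5))*6 = ((2 - 1)*(-5))*6 = (1*(-5))*6 = -5*6 = -30)
√(y(J) + v(12 - T)) = √(1/(52 - 27) - 30) = √(1/25 - 30) = √(-749/25) = I*√749/5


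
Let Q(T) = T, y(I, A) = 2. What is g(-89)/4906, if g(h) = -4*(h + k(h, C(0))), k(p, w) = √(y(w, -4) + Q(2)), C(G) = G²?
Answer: 174/2453 ≈ 0.070934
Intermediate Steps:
k(p, w) = 2 (k(p, w) = √(2 + 2) = √4 = 2)
g(h) = -8 - 4*h (g(h) = -4*(h + 2) = -4*(2 + h) = -8 - 4*h)
g(-89)/4906 = (-8 - 4*(-89))/4906 = (-8 + 356)*(1/4906) = 348*(1/4906) = 174/2453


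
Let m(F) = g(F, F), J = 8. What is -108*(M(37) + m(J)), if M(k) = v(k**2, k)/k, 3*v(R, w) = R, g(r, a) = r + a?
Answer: -3060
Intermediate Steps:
g(r, a) = a + r
m(F) = 2*F (m(F) = F + F = 2*F)
v(R, w) = R/3
M(k) = k/3 (M(k) = (k**2/3)/k = k/3)
-108*(M(37) + m(J)) = -108*((1/3)*37 + 2*8) = -108*(37/3 + 16) = -108*85/3 = -3060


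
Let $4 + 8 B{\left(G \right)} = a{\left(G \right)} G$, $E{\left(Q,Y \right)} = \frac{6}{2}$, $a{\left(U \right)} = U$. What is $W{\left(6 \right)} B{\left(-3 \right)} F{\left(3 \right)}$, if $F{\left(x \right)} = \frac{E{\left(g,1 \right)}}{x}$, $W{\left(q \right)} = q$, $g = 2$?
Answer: $\frac{15}{4} \approx 3.75$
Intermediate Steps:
$E{\left(Q,Y \right)} = 3$ ($E{\left(Q,Y \right)} = 6 \cdot \frac{1}{2} = 3$)
$B{\left(G \right)} = - \frac{1}{2} + \frac{G^{2}}{8}$ ($B{\left(G \right)} = - \frac{1}{2} + \frac{G G}{8} = - \frac{1}{2} + \frac{G^{2}}{8}$)
$F{\left(x \right)} = \frac{3}{x}$
$W{\left(6 \right)} B{\left(-3 \right)} F{\left(3 \right)} = 6 \left(- \frac{1}{2} + \frac{\left(-3\right)^{2}}{8}\right) \frac{3}{3} = 6 \left(- \frac{1}{2} + \frac{1}{8} \cdot 9\right) 3 \cdot \frac{1}{3} = 6 \left(- \frac{1}{2} + \frac{9}{8}\right) 1 = 6 \cdot \frac{5}{8} \cdot 1 = \frac{15}{4} \cdot 1 = \frac{15}{4}$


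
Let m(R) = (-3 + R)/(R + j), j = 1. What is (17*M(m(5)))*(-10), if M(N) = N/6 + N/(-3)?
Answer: 85/9 ≈ 9.4444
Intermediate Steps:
m(R) = (-3 + R)/(1 + R) (m(R) = (-3 + R)/(R + 1) = (-3 + R)/(1 + R))
M(N) = -N/6 (M(N) = N*(⅙) + N*(-⅓) = N/6 - N/3 = -N/6)
(17*M(m(5)))*(-10) = (17*(-(-3 + 5)/(6*(1 + 5))))*(-10) = (17*(-2/(6*6)))*(-10) = (17*(-2/36))*(-10) = (17*(-⅙*⅓))*(-10) = (17*(-1/18))*(-10) = -17/18*(-10) = 85/9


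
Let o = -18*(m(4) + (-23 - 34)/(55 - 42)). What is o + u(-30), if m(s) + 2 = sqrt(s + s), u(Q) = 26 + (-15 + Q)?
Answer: 1247/13 - 36*sqrt(2) ≈ 45.011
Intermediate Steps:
u(Q) = 11 + Q
m(s) = -2 + sqrt(2)*sqrt(s) (m(s) = -2 + sqrt(s + s) = -2 + sqrt(2*s) = -2 + sqrt(2)*sqrt(s))
o = 1494/13 - 36*sqrt(2) (o = -18*((-2 + sqrt(2)*sqrt(4)) + (-23 - 34)/(55 - 42)) = -18*((-2 + sqrt(2)*2) - 57/13) = -18*((-2 + 2*sqrt(2)) - 57*1/13) = -18*((-2 + 2*sqrt(2)) - 57/13) = -18*(-83/13 + 2*sqrt(2)) = 1494/13 - 36*sqrt(2) ≈ 64.011)
o + u(-30) = (1494/13 - 36*sqrt(2)) + (11 - 30) = (1494/13 - 36*sqrt(2)) - 19 = 1247/13 - 36*sqrt(2)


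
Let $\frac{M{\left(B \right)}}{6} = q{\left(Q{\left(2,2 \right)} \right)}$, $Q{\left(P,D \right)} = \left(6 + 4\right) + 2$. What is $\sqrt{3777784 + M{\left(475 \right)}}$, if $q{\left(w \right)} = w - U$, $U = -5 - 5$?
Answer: $2 \sqrt{944479} \approx 1943.7$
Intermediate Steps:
$U = -10$ ($U = -5 - 5 = -10$)
$Q{\left(P,D \right)} = 12$ ($Q{\left(P,D \right)} = 10 + 2 = 12$)
$q{\left(w \right)} = 10 + w$ ($q{\left(w \right)} = w - -10 = w + 10 = 10 + w$)
$M{\left(B \right)} = 132$ ($M{\left(B \right)} = 6 \left(10 + 12\right) = 6 \cdot 22 = 132$)
$\sqrt{3777784 + M{\left(475 \right)}} = \sqrt{3777784 + 132} = \sqrt{3777916} = 2 \sqrt{944479}$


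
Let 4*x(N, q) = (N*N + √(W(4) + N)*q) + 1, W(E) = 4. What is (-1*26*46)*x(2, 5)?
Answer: -1495 - 1495*√6 ≈ -5157.0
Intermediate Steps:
x(N, q) = ¼ + N²/4 + q*√(4 + N)/4 (x(N, q) = ((N*N + √(4 + N)*q) + 1)/4 = ((N² + q*√(4 + N)) + 1)/4 = (1 + N² + q*√(4 + N))/4 = ¼ + N²/4 + q*√(4 + N)/4)
(-1*26*46)*x(2, 5) = (-1*26*46)*(¼ + (¼)*2² + (¼)*5*√(4 + 2)) = (-26*46)*(¼ + (¼)*4 + (¼)*5*√6) = -1196*(¼ + 1 + 5*√6/4) = -1196*(5/4 + 5*√6/4) = -1495 - 1495*√6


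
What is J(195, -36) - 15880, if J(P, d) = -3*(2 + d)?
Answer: -15778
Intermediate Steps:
J(P, d) = -6 - 3*d
J(195, -36) - 15880 = (-6 - 3*(-36)) - 15880 = (-6 + 108) - 15880 = 102 - 15880 = -15778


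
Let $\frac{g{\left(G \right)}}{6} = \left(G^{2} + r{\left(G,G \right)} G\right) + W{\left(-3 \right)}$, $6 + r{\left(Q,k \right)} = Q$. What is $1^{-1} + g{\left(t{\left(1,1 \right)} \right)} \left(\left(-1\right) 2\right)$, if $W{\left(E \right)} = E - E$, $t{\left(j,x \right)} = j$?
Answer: $49$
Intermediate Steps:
$r{\left(Q,k \right)} = -6 + Q$
$W{\left(E \right)} = 0$
$g{\left(G \right)} = 6 G^{2} + 6 G \left(-6 + G\right)$ ($g{\left(G \right)} = 6 \left(\left(G^{2} + \left(-6 + G\right) G\right) + 0\right) = 6 \left(\left(G^{2} + G \left(-6 + G\right)\right) + 0\right) = 6 \left(G^{2} + G \left(-6 + G\right)\right) = 6 G^{2} + 6 G \left(-6 + G\right)$)
$1^{-1} + g{\left(t{\left(1,1 \right)} \right)} \left(\left(-1\right) 2\right) = 1^{-1} + 12 \cdot 1 \left(-3 + 1\right) \left(\left(-1\right) 2\right) = 1 + 12 \cdot 1 \left(-2\right) \left(-2\right) = 1 - -48 = 1 + 48 = 49$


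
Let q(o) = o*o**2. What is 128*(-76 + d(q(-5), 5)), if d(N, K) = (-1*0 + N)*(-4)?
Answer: 54272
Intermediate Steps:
q(o) = o**3
d(N, K) = -4*N (d(N, K) = (0 + N)*(-4) = N*(-4) = -4*N)
128*(-76 + d(q(-5), 5)) = 128*(-76 - 4*(-5)**3) = 128*(-76 - 4*(-125)) = 128*(-76 + 500) = 128*424 = 54272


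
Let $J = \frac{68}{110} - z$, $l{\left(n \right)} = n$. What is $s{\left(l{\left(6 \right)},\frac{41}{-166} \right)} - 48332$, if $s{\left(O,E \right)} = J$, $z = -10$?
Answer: $- \frac{2657676}{55} \approx -48321.0$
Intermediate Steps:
$J = \frac{584}{55}$ ($J = \frac{68}{110} - -10 = 68 \cdot \frac{1}{110} + 10 = \frac{34}{55} + 10 = \frac{584}{55} \approx 10.618$)
$s{\left(O,E \right)} = \frac{584}{55}$
$s{\left(l{\left(6 \right)},\frac{41}{-166} \right)} - 48332 = \frac{584}{55} - 48332 = - \frac{2657676}{55}$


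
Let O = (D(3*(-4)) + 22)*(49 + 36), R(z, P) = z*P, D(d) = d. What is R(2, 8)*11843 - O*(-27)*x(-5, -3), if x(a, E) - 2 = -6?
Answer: 97688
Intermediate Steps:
x(a, E) = -4 (x(a, E) = 2 - 6 = -4)
R(z, P) = P*z
O = 850 (O = (3*(-4) + 22)*(49 + 36) = (-12 + 22)*85 = 10*85 = 850)
R(2, 8)*11843 - O*(-27)*x(-5, -3) = (8*2)*11843 - 850*(-27)*(-4) = 16*11843 - (-22950)*(-4) = 189488 - 1*91800 = 189488 - 91800 = 97688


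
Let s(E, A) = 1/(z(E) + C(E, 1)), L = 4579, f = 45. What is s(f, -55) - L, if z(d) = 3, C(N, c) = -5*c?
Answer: -9159/2 ≈ -4579.5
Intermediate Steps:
s(E, A) = -½ (s(E, A) = 1/(3 - 5*1) = 1/(3 - 5) = 1/(-2) = -½)
s(f, -55) - L = -½ - 1*4579 = -½ - 4579 = -9159/2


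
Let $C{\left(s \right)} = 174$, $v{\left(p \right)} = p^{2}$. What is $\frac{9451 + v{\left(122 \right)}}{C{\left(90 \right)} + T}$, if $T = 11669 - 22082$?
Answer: $- \frac{24335}{10239} \approx -2.3767$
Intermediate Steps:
$T = -10413$ ($T = 11669 - 22082 = -10413$)
$\frac{9451 + v{\left(122 \right)}}{C{\left(90 \right)} + T} = \frac{9451 + 122^{2}}{174 - 10413} = \frac{9451 + 14884}{-10239} = 24335 \left(- \frac{1}{10239}\right) = - \frac{24335}{10239}$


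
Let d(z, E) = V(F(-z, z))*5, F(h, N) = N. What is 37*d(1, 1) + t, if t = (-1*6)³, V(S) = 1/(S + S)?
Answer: -247/2 ≈ -123.50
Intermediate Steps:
V(S) = 1/(2*S)
d(z, E) = 5/(2*z) (d(z, E) = (1/(2*z))*5 = 5/(2*z))
t = -216 (t = (-6)³ = -216)
37*d(1, 1) + t = 37*((5/2)/1) - 216 = 37*((5/2)*1) - 216 = 37*(5/2) - 216 = 185/2 - 216 = -247/2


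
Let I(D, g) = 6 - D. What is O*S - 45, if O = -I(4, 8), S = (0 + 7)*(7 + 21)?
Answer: -437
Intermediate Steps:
S = 196 (S = 7*28 = 196)
O = -2 (O = -(6 - 1*4) = -(6 - 4) = -1*2 = -2)
O*S - 45 = -2*196 - 45 = -392 - 45 = -437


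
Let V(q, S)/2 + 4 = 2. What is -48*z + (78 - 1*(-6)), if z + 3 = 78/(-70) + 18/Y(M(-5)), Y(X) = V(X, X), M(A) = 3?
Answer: 17412/35 ≈ 497.49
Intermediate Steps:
V(q, S) = -4 (V(q, S) = -8 + 2*2 = -8 + 4 = -4)
Y(X) = -4
z = -603/70 (z = -3 + (78/(-70) + 18/(-4)) = -3 + (78*(-1/70) + 18*(-1/4)) = -3 + (-39/35 - 9/2) = -3 - 393/70 = -603/70 ≈ -8.6143)
-48*z + (78 - 1*(-6)) = -48*(-603/70) + (78 - 1*(-6)) = 14472/35 + (78 + 6) = 14472/35 + 84 = 17412/35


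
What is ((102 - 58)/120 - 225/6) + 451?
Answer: 6208/15 ≈ 413.87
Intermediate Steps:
((102 - 58)/120 - 225/6) + 451 = (44*(1/120) - 225*1/6) + 451 = (11/30 - 75/2) + 451 = -557/15 + 451 = 6208/15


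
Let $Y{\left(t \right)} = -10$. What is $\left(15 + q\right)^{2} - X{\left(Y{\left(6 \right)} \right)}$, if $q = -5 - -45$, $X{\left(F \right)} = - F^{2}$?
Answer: $3125$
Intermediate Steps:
$q = 40$ ($q = -5 + 45 = 40$)
$\left(15 + q\right)^{2} - X{\left(Y{\left(6 \right)} \right)} = \left(15 + 40\right)^{2} - - \left(-10\right)^{2} = 55^{2} - \left(-1\right) 100 = 3025 - -100 = 3025 + 100 = 3125$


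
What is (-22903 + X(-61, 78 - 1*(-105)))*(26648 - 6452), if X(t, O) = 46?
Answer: -461619972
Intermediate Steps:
(-22903 + X(-61, 78 - 1*(-105)))*(26648 - 6452) = (-22903 + 46)*(26648 - 6452) = -22857*20196 = -461619972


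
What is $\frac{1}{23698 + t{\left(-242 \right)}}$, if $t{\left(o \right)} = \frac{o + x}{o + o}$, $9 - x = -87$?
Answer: $\frac{242}{5734989} \approx 4.2197 \cdot 10^{-5}$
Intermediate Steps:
$x = 96$ ($x = 9 - -87 = 9 + 87 = 96$)
$t{\left(o \right)} = \frac{96 + o}{2 o}$ ($t{\left(o \right)} = \frac{o + 96}{o + o} = \frac{96 + o}{2 o}$)
$\frac{1}{23698 + t{\left(-242 \right)}} = \frac{1}{23698 + \frac{96 - 242}{2 \left(-242\right)}} = \frac{1}{23698 + \frac{1}{2} \left(- \frac{1}{242}\right) \left(-146\right)} = \frac{1}{23698 + \frac{73}{242}} = \frac{1}{\frac{5734989}{242}} = \frac{242}{5734989}$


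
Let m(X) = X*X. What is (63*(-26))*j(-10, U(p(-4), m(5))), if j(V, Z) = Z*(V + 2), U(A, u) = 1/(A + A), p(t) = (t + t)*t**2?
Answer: -819/16 ≈ -51.188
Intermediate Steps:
p(t) = 2*t**3 (p(t) = (2*t)*t**2 = 2*t**3)
m(X) = X**2
U(A, u) = 1/(2*A)
j(V, Z) = Z*(2 + V)
(63*(-26))*j(-10, U(p(-4), m(5))) = (63*(-26))*((1/(2*((2*(-4)**3))))*(2 - 10)) = -1638*1/(2*((2*(-64))))*(-8) = -1638*(1/2)/(-128)*(-8) = -1638*(1/2)*(-1/128)*(-8) = -(-819)*(-8)/128 = -1638*1/32 = -819/16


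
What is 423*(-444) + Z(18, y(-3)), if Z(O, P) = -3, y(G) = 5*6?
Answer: -187815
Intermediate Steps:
y(G) = 30
423*(-444) + Z(18, y(-3)) = 423*(-444) - 3 = -187812 - 3 = -187815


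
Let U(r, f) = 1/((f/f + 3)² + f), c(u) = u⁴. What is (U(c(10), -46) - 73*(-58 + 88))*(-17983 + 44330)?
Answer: -1731024247/30 ≈ -5.7701e+7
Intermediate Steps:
U(r, f) = 1/(16 + f) (U(r, f) = 1/((1 + 3)² + f) = 1/(4² + f) = 1/(16 + f))
(U(c(10), -46) - 73*(-58 + 88))*(-17983 + 44330) = (1/(16 - 46) - 73*(-58 + 88))*(-17983 + 44330) = (1/(-30) - 73*30)*26347 = (-1/30 - 2190)*26347 = -65701/30*26347 = -1731024247/30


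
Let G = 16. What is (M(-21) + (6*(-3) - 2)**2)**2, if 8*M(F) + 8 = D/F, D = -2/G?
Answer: 287571570049/1806336 ≈ 1.5920e+5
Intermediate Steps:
D = -1/8 (D = -2/16 = -2*1/16 = -1/8 ≈ -0.12500)
M(F) = -1 - 1/(64*F) (M(F) = -1 + (-1/(8*F))/8 = -1 - 1/(64*F))
(M(-21) + (6*(-3) - 2)**2)**2 = ((-1/64 - 1*(-21))/(-21) + (6*(-3) - 2)**2)**2 = (-(-1/64 + 21)/21 + (-18 - 2)**2)**2 = (-1/21*1343/64 + (-20)**2)**2 = (-1343/1344 + 400)**2 = (536257/1344)**2 = 287571570049/1806336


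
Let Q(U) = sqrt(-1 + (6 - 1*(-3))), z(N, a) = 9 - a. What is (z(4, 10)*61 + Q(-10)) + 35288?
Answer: 35227 + 2*sqrt(2) ≈ 35230.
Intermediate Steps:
Q(U) = 2*sqrt(2) (Q(U) = sqrt(-1 + (6 + 3)) = sqrt(-1 + 9) = sqrt(8) = 2*sqrt(2))
(z(4, 10)*61 + Q(-10)) + 35288 = ((9 - 1*10)*61 + 2*sqrt(2)) + 35288 = ((9 - 10)*61 + 2*sqrt(2)) + 35288 = (-1*61 + 2*sqrt(2)) + 35288 = (-61 + 2*sqrt(2)) + 35288 = 35227 + 2*sqrt(2)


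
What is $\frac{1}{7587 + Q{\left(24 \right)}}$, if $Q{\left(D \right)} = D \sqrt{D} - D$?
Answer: $\frac{2521}{19061715} - \frac{16 \sqrt{6}}{19061715} \approx 0.0001302$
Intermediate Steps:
$Q{\left(D \right)} = D^{\frac{3}{2}} - D$
$\frac{1}{7587 + Q{\left(24 \right)}} = \frac{1}{7587 + \left(24^{\frac{3}{2}} - 24\right)} = \frac{1}{7587 - \left(24 - 48 \sqrt{6}\right)} = \frac{1}{7563 + 48 \sqrt{6}}$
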